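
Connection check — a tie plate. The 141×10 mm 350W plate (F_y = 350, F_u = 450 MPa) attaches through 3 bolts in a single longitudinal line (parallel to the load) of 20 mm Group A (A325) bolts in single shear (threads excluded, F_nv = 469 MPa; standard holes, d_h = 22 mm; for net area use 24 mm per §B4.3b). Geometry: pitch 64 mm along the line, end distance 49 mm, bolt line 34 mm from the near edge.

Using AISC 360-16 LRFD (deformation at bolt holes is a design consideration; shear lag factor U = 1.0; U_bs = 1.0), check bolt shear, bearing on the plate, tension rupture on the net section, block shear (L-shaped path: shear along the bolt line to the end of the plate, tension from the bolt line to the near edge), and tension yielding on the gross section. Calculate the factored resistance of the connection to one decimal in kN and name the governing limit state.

Bolt shear: A_b = π(20)²/4 = 314.16 mm². φR_n = 0.75 × 469 × 314.16 × 3 × 1 = 331.5 kN.
Bearing (10 mm plate, F_u = 450 MPa): end bolts L_c = 49 − 22/2 = 38, R_n = min(1.2×38×10×450, 2.4×20×10×450) = 205.2 kN/bolt; interior L_c = 64 − 22 = 42, R_n = 216 kN/bolt. φR_n = 0.75 × (1×205.2 + 2×216) = 477.9 kN.
Tension rupture (net): A_n = (141 − 1×24)×10 = 1170 mm² (U = 1.0, A_e = A_n). φR_n = 0.75 × 450 × 1170 = 394.9 kN.
Block shear: shear path 1×[49+2×64] = 1×177 mm, A_gv = 1770, A_nv = 1×(177 − 2.5×24)×10 = 1170 mm²; tension to near edge: (34 − 0.5×24)×10 = 220 mm². R_n = min(0.6×450×1170, 0.6×350×1770) + 1.0×450×220 = min(315.9, 371.7) + 99 = 414.9 kN. φR_n = 0.75 × 414.9 = 311.2 kN.
Tension yield (gross): A_g = 141×10 = 1410 mm². φR_n = 0.90 × 350 × 1410 = 444.2 kN.
Governing: min(331.5, 477.9, 394.9, 311.2, 444.2) = 311.2 kN → block shear.

311.2 kN (block shear governs)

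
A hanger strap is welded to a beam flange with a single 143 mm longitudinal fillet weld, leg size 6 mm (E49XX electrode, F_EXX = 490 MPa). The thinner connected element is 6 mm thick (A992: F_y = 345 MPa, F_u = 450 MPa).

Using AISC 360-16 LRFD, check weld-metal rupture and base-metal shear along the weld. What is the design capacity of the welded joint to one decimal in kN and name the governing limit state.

133.8 kN (weld metal governs)

Weld metal: throat = 0.707×6 = 4.242 mm, L = 143 mm. φR_n = 0.75 × 0.6 × 490 × 4.242 × 143 = 133.8 kN.
Base metal shear (6 mm plate): yield φR_n = 1.0×0.6×345×6×143 = 177.6 kN; rupture φR_n = 0.75×0.6×450×6×143 = 173.7 kN; take 173.7 kN (rupture).
Governing: min(133.8, 173.7) = 133.8 kN → weld metal.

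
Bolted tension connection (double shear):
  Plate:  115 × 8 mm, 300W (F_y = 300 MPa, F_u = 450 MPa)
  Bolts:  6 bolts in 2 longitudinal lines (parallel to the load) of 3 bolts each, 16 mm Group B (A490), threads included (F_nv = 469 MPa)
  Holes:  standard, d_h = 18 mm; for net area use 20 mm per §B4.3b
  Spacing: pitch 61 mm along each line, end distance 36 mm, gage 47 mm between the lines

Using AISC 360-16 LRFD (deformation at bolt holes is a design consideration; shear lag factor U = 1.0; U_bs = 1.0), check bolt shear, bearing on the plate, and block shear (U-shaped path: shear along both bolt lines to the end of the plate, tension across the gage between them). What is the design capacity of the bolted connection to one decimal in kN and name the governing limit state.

Bolt shear: A_b = π(16)²/4 = 201.06 mm². φR_n = 0.75 × 469 × 201.06 × 6 × 2 = 848.7 kN.
Bearing (8 mm plate, F_u = 450 MPa): end bolts L_c = 36 − 18/2 = 27, R_n = min(1.2×27×8×450, 2.4×16×8×450) = 116.64 kN/bolt; interior L_c = 61 − 18 = 43, R_n = 138.24 kN/bolt. φR_n = 0.75 × (2×116.64 + 4×138.24) = 589.7 kN.
Block shear: shear path 2×[36+2×61] = 2×158 mm, A_gv = 2528, A_nv = 2×(158 − 2.5×20)×8 = 1728 mm²; tension across gage: (47 − 1×20)×8 = 216 mm². R_n = min(0.6×450×1728, 0.6×300×2528) + 1.0×450×216 = min(466.56, 455.04) + 97.2 = 552.24 kN. φR_n = 0.75 × 552.24 = 414.2 kN.
Governing: min(848.7, 589.7, 414.2) = 414.2 kN → block shear.

414.2 kN (block shear governs)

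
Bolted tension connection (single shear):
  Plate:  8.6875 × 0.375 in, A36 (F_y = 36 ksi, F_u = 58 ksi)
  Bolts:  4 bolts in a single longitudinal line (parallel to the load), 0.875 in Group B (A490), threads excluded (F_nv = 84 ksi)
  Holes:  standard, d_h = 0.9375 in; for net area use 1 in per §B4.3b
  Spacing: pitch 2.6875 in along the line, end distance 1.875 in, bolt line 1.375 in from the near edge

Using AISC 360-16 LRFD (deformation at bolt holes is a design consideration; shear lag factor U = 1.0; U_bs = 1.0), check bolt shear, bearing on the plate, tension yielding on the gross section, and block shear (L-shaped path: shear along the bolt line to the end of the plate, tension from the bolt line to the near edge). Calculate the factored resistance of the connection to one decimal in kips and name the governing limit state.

Bolt shear: A_b = π(0.875)²/4 = 0.60132 in². φR_n = 0.75 × 84 × 0.60132 × 4 × 1 = 151.5 kips.
Bearing (0.375 in plate, F_u = 58 ksi): end bolts L_c = 1.875 − 0.9375/2 = 1.40625, R_n = min(1.2×1.40625×0.375×58, 2.4×0.875×0.375×58) = 36.703 kips/bolt; interior L_c = 2.6875 − 0.9375 = 1.75, R_n = 45.675 kips/bolt. φR_n = 0.75 × (1×36.703 + 3×45.675) = 130.3 kips.
Tension yield (gross): A_g = 8.6875×0.375 = 3.2578 in². φR_n = 0.90 × 36 × 3.2578 = 105.6 kips.
Block shear: shear path 1×[1.875+3×2.6875] = 1×9.9375 in, A_gv = 3.7266, A_nv = 1×(9.9375 − 3.5×1)×0.375 = 2.4141 in²; tension to near edge: (1.375 − 0.5×1)×0.375 = 0.32813 in². R_n = min(0.6×58×2.4141, 0.6×36×3.7266) + 1.0×58×0.32813 = min(84.011, 80.495) + 19.032 = 99.527 kips. φR_n = 0.75 × 99.527 = 74.6 kips.
Governing: min(151.5, 130.3, 105.6, 74.6) = 74.6 kips → block shear.

74.6 kips (block shear governs)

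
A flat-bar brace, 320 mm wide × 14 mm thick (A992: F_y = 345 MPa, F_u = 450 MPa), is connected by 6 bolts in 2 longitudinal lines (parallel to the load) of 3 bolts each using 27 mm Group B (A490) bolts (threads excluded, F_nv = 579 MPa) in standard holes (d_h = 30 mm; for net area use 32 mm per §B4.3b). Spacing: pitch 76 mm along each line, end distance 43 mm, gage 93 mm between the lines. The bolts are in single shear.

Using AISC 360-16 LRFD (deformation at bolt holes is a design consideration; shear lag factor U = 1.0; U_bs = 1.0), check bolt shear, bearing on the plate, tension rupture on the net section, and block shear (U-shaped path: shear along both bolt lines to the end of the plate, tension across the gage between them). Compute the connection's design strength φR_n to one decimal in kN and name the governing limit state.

940.3 kN (block shear governs)

Bolt shear: A_b = π(27)²/4 = 572.56 mm². φR_n = 0.75 × 579 × 572.56 × 6 × 1 = 1491.8 kN.
Bearing (14 mm plate, F_u = 450 MPa): end bolts L_c = 43 − 30/2 = 28, R_n = min(1.2×28×14×450, 2.4×27×14×450) = 211.68 kN/bolt; interior L_c = 76 − 30 = 46, R_n = 347.76 kN/bolt. φR_n = 0.75 × (2×211.68 + 4×347.76) = 1360.8 kN.
Tension rupture (net): A_n = (320 − 2×32)×14 = 3584 mm² (U = 1.0, A_e = A_n). φR_n = 0.75 × 450 × 3584 = 1209.6 kN.
Block shear: shear path 2×[43+2×76] = 2×195 mm, A_gv = 5460, A_nv = 2×(195 − 2.5×32)×14 = 3220 mm²; tension across gage: (93 − 1×32)×14 = 854 mm². R_n = min(0.6×450×3220, 0.6×345×5460) + 1.0×450×854 = min(869.4, 1130.2) + 384.3 = 1253.7 kN. φR_n = 0.75 × 1253.7 = 940.3 kN.
Governing: min(1491.8, 1360.8, 1209.6, 940.3) = 940.3 kN → block shear.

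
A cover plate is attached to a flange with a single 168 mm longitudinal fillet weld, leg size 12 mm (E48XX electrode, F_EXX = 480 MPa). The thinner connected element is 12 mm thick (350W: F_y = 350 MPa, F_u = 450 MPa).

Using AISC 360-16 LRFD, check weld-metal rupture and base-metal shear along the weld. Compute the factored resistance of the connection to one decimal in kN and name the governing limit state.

Weld metal: throat = 0.707×12 = 8.484 mm, L = 168 mm. φR_n = 0.75 × 0.6 × 480 × 8.484 × 168 = 307.9 kN.
Base metal shear (12 mm plate): yield φR_n = 1.0×0.6×350×12×168 = 423.4 kN; rupture φR_n = 0.75×0.6×450×12×168 = 408.2 kN; take 408.2 kN (rupture).
Governing: min(307.9, 408.2) = 307.9 kN → weld metal.

307.9 kN (weld metal governs)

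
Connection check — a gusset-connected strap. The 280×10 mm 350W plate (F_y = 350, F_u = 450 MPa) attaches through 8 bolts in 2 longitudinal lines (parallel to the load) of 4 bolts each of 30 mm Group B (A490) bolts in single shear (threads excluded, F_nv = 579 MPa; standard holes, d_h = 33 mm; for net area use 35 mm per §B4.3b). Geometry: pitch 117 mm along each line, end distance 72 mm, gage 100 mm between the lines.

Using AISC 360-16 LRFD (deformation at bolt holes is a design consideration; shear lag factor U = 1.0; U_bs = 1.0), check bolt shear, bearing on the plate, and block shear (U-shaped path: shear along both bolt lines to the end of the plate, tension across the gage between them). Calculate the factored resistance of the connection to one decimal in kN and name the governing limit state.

1436.4 kN (block shear governs)

Bolt shear: A_b = π(30)²/4 = 706.86 mm². φR_n = 0.75 × 579 × 706.86 × 8 × 1 = 2455.6 kN.
Bearing (10 mm plate, F_u = 450 MPa): end bolts L_c = 72 − 33/2 = 55.5, R_n = min(1.2×55.5×10×450, 2.4×30×10×450) = 299.7 kN/bolt; interior L_c = 117 − 33 = 84, R_n = 324 kN/bolt. φR_n = 0.75 × (2×299.7 + 6×324) = 1907.6 kN.
Block shear: shear path 2×[72+3×117] = 2×423 mm, A_gv = 8460, A_nv = 2×(423 − 3.5×35)×10 = 6010 mm²; tension across gage: (100 − 1×35)×10 = 650 mm². R_n = min(0.6×450×6010, 0.6×350×8460) + 1.0×450×650 = min(1622.7, 1776.6) + 292.5 = 1915.2 kN. φR_n = 0.75 × 1915.2 = 1436.4 kN.
Governing: min(2455.6, 1907.6, 1436.4) = 1436.4 kN → block shear.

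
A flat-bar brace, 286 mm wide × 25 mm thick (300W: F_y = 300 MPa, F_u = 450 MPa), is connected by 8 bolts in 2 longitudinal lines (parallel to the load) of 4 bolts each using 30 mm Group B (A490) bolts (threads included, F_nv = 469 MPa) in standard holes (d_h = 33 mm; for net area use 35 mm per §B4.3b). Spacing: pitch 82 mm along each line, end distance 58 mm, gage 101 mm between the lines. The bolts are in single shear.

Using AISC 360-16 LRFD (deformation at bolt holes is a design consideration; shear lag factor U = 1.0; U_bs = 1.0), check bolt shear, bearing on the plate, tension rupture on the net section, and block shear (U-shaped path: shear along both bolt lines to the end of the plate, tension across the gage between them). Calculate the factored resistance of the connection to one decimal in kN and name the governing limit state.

Bolt shear: A_b = π(30)²/4 = 706.86 mm². φR_n = 0.75 × 469 × 706.86 × 8 × 1 = 1989.1 kN.
Bearing (25 mm plate, F_u = 450 MPa): end bolts L_c = 58 − 33/2 = 41.5, R_n = min(1.2×41.5×25×450, 2.4×30×25×450) = 560.25 kN/bolt; interior L_c = 82 − 33 = 49, R_n = 661.5 kN/bolt. φR_n = 0.75 × (2×560.25 + 6×661.5) = 3817.1 kN.
Tension rupture (net): A_n = (286 − 2×35)×25 = 5400 mm² (U = 1.0, A_e = A_n). φR_n = 0.75 × 450 × 5400 = 1822.5 kN.
Block shear: shear path 2×[58+3×82] = 2×304 mm, A_gv = 15200, A_nv = 2×(304 − 3.5×35)×25 = 9075 mm²; tension across gage: (101 − 1×35)×25 = 1650 mm². R_n = min(0.6×450×9075, 0.6×300×15200) + 1.0×450×1650 = min(2450.3, 2736) + 742.5 = 3192.8 kN. φR_n = 0.75 × 3192.8 = 2394.6 kN.
Governing: min(1989.1, 3817.1, 1822.5, 2394.6) = 1822.5 kN → net-section rupture.

1822.5 kN (net-section rupture governs)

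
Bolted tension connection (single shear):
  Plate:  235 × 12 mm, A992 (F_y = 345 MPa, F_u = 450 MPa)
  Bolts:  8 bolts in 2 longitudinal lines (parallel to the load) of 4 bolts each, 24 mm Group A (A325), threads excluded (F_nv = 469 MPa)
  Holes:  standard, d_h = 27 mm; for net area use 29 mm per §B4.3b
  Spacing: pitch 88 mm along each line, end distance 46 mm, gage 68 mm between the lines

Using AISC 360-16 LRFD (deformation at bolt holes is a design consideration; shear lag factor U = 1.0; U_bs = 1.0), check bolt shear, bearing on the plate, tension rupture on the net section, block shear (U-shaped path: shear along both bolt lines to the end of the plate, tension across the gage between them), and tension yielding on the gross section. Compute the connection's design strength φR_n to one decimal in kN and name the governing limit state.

Bolt shear: A_b = π(24)²/4 = 452.39 mm². φR_n = 0.75 × 469 × 452.39 × 8 × 1 = 1273.0 kN.
Bearing (12 mm plate, F_u = 450 MPa): end bolts L_c = 46 − 27/2 = 32.5, R_n = min(1.2×32.5×12×450, 2.4×24×12×450) = 210.6 kN/bolt; interior L_c = 88 − 27 = 61, R_n = 311.04 kN/bolt. φR_n = 0.75 × (2×210.6 + 6×311.04) = 1715.6 kN.
Tension rupture (net): A_n = (235 − 2×29)×12 = 2124 mm² (U = 1.0, A_e = A_n). φR_n = 0.75 × 450 × 2124 = 716.9 kN.
Block shear: shear path 2×[46+3×88] = 2×310 mm, A_gv = 7440, A_nv = 2×(310 − 3.5×29)×12 = 5004 mm²; tension across gage: (68 − 1×29)×12 = 468 mm². R_n = min(0.6×450×5004, 0.6×345×7440) + 1.0×450×468 = min(1351.1, 1540.1) + 210.6 = 1561.7 kN. φR_n = 0.75 × 1561.7 = 1171.3 kN.
Tension yield (gross): A_g = 235×12 = 2820 mm². φR_n = 0.90 × 345 × 2820 = 875.6 kN.
Governing: min(1273.0, 1715.6, 716.9, 1171.3, 875.6) = 716.9 kN → net-section rupture.

716.9 kN (net-section rupture governs)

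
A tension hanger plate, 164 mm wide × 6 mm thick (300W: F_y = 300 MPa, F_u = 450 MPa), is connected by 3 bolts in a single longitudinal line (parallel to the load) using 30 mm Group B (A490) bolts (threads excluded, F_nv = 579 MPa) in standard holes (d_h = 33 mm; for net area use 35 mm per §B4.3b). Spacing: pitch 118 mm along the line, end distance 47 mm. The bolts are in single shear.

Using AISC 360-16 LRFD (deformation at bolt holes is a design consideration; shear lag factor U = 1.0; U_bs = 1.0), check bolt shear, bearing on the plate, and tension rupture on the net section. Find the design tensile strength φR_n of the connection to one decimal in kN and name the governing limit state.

Bolt shear: A_b = π(30)²/4 = 706.86 mm². φR_n = 0.75 × 579 × 706.86 × 3 × 1 = 920.9 kN.
Bearing (6 mm plate, F_u = 450 MPa): end bolts L_c = 47 − 33/2 = 30.5, R_n = min(1.2×30.5×6×450, 2.4×30×6×450) = 98.82 kN/bolt; interior L_c = 118 − 33 = 85, R_n = 194.4 kN/bolt. φR_n = 0.75 × (1×98.82 + 2×194.4) = 365.7 kN.
Tension rupture (net): A_n = (164 − 1×35)×6 = 774 mm² (U = 1.0, A_e = A_n). φR_n = 0.75 × 450 × 774 = 261.2 kN.
Governing: min(920.9, 365.7, 261.2) = 261.2 kN → net-section rupture.

261.2 kN (net-section rupture governs)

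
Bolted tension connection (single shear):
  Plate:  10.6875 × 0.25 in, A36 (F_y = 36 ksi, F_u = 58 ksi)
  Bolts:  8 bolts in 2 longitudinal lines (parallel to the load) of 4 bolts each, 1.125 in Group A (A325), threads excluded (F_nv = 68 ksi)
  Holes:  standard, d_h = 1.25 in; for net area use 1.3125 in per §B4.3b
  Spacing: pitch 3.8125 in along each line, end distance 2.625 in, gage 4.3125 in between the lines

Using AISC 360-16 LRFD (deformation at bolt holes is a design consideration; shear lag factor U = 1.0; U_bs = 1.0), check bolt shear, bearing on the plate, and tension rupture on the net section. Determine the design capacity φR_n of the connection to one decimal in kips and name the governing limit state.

Bolt shear: A_b = π(1.125)²/4 = 0.99402 in². φR_n = 0.75 × 68 × 0.99402 × 8 × 1 = 405.6 kips.
Bearing (0.25 in plate, F_u = 58 ksi): end bolts L_c = 2.625 − 1.25/2 = 2, R_n = min(1.2×2×0.25×58, 2.4×1.125×0.25×58) = 34.8 kips/bolt; interior L_c = 3.8125 − 1.25 = 2.5625, R_n = 39.15 kips/bolt. φR_n = 0.75 × (2×34.8 + 6×39.15) = 228.4 kips.
Tension rupture (net): A_n = (10.6875 − 2×1.3125)×0.25 = 2.0156 in² (U = 1.0, A_e = A_n). φR_n = 0.75 × 58 × 2.0156 = 87.7 kips.
Governing: min(405.6, 228.4, 87.7) = 87.7 kips → net-section rupture.

87.7 kips (net-section rupture governs)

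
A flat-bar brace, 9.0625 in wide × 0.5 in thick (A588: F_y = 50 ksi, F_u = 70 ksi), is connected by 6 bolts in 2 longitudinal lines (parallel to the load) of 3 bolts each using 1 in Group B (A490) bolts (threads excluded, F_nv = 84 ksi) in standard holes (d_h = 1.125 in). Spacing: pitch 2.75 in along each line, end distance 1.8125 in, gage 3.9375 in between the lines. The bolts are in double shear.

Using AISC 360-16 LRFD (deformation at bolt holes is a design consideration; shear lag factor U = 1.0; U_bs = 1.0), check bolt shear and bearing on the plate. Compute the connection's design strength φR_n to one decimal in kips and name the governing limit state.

283.5 kips (bearing governs)

Bolt shear: A_b = π(1)²/4 = 0.7854 in². φR_n = 0.75 × 84 × 0.7854 × 6 × 2 = 593.8 kips.
Bearing (0.5 in plate, F_u = 70 ksi): end bolts L_c = 1.8125 − 1.125/2 = 1.25, R_n = min(1.2×1.25×0.5×70, 2.4×1×0.5×70) = 52.5 kips/bolt; interior L_c = 2.75 − 1.125 = 1.625, R_n = 68.25 kips/bolt. φR_n = 0.75 × (2×52.5 + 4×68.25) = 283.5 kips.
Governing: min(593.8, 283.5) = 283.5 kips → bearing.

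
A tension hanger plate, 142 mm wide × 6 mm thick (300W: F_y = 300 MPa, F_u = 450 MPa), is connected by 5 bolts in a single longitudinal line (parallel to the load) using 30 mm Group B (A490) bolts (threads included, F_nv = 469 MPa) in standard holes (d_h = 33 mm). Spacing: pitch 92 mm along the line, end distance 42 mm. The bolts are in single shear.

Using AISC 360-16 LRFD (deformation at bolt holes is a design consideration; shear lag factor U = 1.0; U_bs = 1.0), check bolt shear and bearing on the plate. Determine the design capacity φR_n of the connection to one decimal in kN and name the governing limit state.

Bolt shear: A_b = π(30)²/4 = 706.86 mm². φR_n = 0.75 × 469 × 706.86 × 5 × 1 = 1243.2 kN.
Bearing (6 mm plate, F_u = 450 MPa): end bolts L_c = 42 − 33/2 = 25.5, R_n = min(1.2×25.5×6×450, 2.4×30×6×450) = 82.62 kN/bolt; interior L_c = 92 − 33 = 59, R_n = 191.16 kN/bolt. φR_n = 0.75 × (1×82.62 + 4×191.16) = 635.4 kN.
Governing: min(1243.2, 635.4) = 635.4 kN → bearing.

635.4 kN (bearing governs)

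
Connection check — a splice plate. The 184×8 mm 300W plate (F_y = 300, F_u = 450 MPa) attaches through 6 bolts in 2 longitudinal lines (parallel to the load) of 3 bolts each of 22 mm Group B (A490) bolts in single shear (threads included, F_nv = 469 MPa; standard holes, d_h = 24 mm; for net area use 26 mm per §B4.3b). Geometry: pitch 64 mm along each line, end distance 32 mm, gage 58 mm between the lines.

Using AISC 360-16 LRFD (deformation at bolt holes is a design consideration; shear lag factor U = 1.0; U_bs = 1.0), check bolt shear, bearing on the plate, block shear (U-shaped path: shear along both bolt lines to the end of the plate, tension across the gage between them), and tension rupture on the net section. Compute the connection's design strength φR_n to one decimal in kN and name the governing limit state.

Bolt shear: A_b = π(22)²/4 = 380.13 mm². φR_n = 0.75 × 469 × 380.13 × 6 × 1 = 802.3 kN.
Bearing (8 mm plate, F_u = 450 MPa): end bolts L_c = 32 − 24/2 = 20, R_n = min(1.2×20×8×450, 2.4×22×8×450) = 86.4 kN/bolt; interior L_c = 64 − 24 = 40, R_n = 172.8 kN/bolt. φR_n = 0.75 × (2×86.4 + 4×172.8) = 648.0 kN.
Block shear: shear path 2×[32+2×64] = 2×160 mm, A_gv = 2560, A_nv = 2×(160 − 2.5×26)×8 = 1520 mm²; tension across gage: (58 − 1×26)×8 = 256 mm². R_n = min(0.6×450×1520, 0.6×300×2560) + 1.0×450×256 = min(410.4, 460.8) + 115.2 = 525.6 kN. φR_n = 0.75 × 525.6 = 394.2 kN.
Tension rupture (net): A_n = (184 − 2×26)×8 = 1056 mm² (U = 1.0, A_e = A_n). φR_n = 0.75 × 450 × 1056 = 356.4 kN.
Governing: min(802.3, 648.0, 394.2, 356.4) = 356.4 kN → net-section rupture.

356.4 kN (net-section rupture governs)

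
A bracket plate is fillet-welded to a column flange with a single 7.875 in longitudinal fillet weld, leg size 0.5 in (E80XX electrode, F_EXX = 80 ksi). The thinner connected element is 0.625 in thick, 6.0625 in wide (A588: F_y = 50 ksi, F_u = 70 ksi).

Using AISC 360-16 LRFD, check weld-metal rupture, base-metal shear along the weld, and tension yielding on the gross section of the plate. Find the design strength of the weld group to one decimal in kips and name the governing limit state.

100.2 kips (weld metal governs)

Weld metal: throat = 0.707×0.5 = 0.3535 in, L = 7.875 in. φR_n = 0.75 × 0.6 × 80 × 0.3535 × 7.875 = 100.2 kips.
Base metal shear (0.625 in plate): yield φR_n = 1.0×0.6×50×0.625×7.875 = 147.7 kips; rupture φR_n = 0.75×0.6×70×0.625×7.875 = 155.0 kips; take 147.7 kips (yield).
Tension yield (gross): A_g = 6.0625×0.625 = 3.7891 in². φR_n = 0.90 × 50 × 3.7891 = 170.5 kips.
Governing: min(100.2, 147.7, 170.5) = 100.2 kips → weld metal.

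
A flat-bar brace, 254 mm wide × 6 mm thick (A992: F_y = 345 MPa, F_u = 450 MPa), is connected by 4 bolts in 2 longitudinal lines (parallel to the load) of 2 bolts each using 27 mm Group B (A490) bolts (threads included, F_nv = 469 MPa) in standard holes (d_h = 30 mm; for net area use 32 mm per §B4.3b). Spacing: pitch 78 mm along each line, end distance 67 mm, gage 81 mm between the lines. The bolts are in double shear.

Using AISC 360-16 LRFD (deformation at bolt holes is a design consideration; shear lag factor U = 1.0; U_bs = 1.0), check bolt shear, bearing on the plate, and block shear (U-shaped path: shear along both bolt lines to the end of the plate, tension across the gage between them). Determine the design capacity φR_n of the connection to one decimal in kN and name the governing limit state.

Bolt shear: A_b = π(27)²/4 = 572.56 mm². φR_n = 0.75 × 469 × 572.56 × 4 × 2 = 1611.2 kN.
Bearing (6 mm plate, F_u = 450 MPa): end bolts L_c = 67 − 30/2 = 52, R_n = min(1.2×52×6×450, 2.4×27×6×450) = 168.48 kN/bolt; interior L_c = 78 − 30 = 48, R_n = 155.52 kN/bolt. φR_n = 0.75 × (2×168.48 + 2×155.52) = 486.0 kN.
Block shear: shear path 2×[67+1×78] = 2×145 mm, A_gv = 1740, A_nv = 2×(145 − 1.5×32)×6 = 1164 mm²; tension across gage: (81 − 1×32)×6 = 294 mm². R_n = min(0.6×450×1164, 0.6×345×1740) + 1.0×450×294 = min(314.28, 360.18) + 132.3 = 446.58 kN. φR_n = 0.75 × 446.58 = 334.9 kN.
Governing: min(1611.2, 486.0, 334.9) = 334.9 kN → block shear.

334.9 kN (block shear governs)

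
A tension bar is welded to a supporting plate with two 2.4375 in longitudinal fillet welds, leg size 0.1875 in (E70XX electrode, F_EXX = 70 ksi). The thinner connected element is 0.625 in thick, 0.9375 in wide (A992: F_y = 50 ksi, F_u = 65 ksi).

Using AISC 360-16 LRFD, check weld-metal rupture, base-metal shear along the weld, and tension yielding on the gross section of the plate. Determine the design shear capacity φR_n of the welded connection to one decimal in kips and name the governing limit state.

20.4 kips (weld metal governs)

Weld metal: throat = 0.707×0.1875 = 0.13256 in, L = 2×2.4375 = 4.875 in. φR_n = 0.75 × 0.6 × 70 × 0.13256 × 4.875 = 20.4 kips.
Base metal shear (0.625 in plate): yield φR_n = 1.0×0.6×50×0.625×4.875 = 91.4 kips; rupture φR_n = 0.75×0.6×65×0.625×4.875 = 89.1 kips; take 89.1 kips (rupture).
Tension yield (gross): A_g = 0.9375×0.625 = 0.58594 in². φR_n = 0.90 × 50 × 0.58594 = 26.4 kips.
Governing: min(20.4, 89.1, 26.4) = 20.4 kips → weld metal.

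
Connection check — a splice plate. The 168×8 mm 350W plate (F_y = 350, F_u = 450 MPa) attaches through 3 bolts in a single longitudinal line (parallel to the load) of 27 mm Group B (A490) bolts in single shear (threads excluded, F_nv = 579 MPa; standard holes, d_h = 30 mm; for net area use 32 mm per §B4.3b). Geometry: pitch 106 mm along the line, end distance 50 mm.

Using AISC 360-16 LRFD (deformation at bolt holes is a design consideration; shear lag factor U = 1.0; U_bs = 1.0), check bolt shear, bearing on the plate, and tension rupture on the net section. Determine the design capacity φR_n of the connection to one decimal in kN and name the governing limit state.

Bolt shear: A_b = π(27)²/4 = 572.56 mm². φR_n = 0.75 × 579 × 572.56 × 3 × 1 = 745.9 kN.
Bearing (8 mm plate, F_u = 450 MPa): end bolts L_c = 50 − 30/2 = 35, R_n = min(1.2×35×8×450, 2.4×27×8×450) = 151.2 kN/bolt; interior L_c = 106 − 30 = 76, R_n = 233.28 kN/bolt. φR_n = 0.75 × (1×151.2 + 2×233.28) = 463.3 kN.
Tension rupture (net): A_n = (168 − 1×32)×8 = 1088 mm² (U = 1.0, A_e = A_n). φR_n = 0.75 × 450 × 1088 = 367.2 kN.
Governing: min(745.9, 463.3, 367.2) = 367.2 kN → net-section rupture.

367.2 kN (net-section rupture governs)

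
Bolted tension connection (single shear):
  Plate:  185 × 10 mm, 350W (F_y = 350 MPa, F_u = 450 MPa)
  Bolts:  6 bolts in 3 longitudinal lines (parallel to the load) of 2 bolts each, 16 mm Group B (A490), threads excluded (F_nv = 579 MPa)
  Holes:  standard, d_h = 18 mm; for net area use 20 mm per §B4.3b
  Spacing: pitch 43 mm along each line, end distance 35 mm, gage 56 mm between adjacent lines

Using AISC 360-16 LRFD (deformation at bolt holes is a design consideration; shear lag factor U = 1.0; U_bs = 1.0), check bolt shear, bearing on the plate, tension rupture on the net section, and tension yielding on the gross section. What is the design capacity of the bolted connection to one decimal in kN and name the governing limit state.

421.9 kN (net-section rupture governs)

Bolt shear: A_b = π(16)²/4 = 201.06 mm². φR_n = 0.75 × 579 × 201.06 × 6 × 1 = 523.9 kN.
Bearing (10 mm plate, F_u = 450 MPa): end bolts L_c = 35 − 18/2 = 26, R_n = min(1.2×26×10×450, 2.4×16×10×450) = 140.4 kN/bolt; interior L_c = 43 − 18 = 25, R_n = 135 kN/bolt. φR_n = 0.75 × (3×140.4 + 3×135) = 619.7 kN.
Tension rupture (net): A_n = (185 − 3×20)×10 = 1250 mm² (U = 1.0, A_e = A_n). φR_n = 0.75 × 450 × 1250 = 421.9 kN.
Tension yield (gross): A_g = 185×10 = 1850 mm². φR_n = 0.90 × 350 × 1850 = 582.8 kN.
Governing: min(523.9, 619.7, 421.9, 582.8) = 421.9 kN → net-section rupture.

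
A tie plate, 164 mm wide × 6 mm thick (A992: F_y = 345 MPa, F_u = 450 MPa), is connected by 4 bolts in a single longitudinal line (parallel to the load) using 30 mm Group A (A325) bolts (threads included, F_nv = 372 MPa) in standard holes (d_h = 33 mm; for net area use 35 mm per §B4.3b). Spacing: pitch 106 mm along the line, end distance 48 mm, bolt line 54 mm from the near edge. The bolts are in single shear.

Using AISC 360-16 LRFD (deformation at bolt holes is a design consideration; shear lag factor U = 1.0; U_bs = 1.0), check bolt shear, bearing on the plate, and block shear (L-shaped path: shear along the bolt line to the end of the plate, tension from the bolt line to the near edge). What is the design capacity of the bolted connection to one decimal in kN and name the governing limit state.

369.8 kN (block shear governs)

Bolt shear: A_b = π(30)²/4 = 706.86 mm². φR_n = 0.75 × 372 × 706.86 × 4 × 1 = 788.9 kN.
Bearing (6 mm plate, F_u = 450 MPa): end bolts L_c = 48 − 33/2 = 31.5, R_n = min(1.2×31.5×6×450, 2.4×30×6×450) = 102.06 kN/bolt; interior L_c = 106 − 33 = 73, R_n = 194.4 kN/bolt. φR_n = 0.75 × (1×102.06 + 3×194.4) = 513.9 kN.
Block shear: shear path 1×[48+3×106] = 1×366 mm, A_gv = 2196, A_nv = 1×(366 − 3.5×35)×6 = 1461 mm²; tension to near edge: (54 − 0.5×35)×6 = 219 mm². R_n = min(0.6×450×1461, 0.6×345×2196) + 1.0×450×219 = min(394.47, 454.57) + 98.55 = 493.02 kN. φR_n = 0.75 × 493.02 = 369.8 kN.
Governing: min(788.9, 513.9, 369.8) = 369.8 kN → block shear.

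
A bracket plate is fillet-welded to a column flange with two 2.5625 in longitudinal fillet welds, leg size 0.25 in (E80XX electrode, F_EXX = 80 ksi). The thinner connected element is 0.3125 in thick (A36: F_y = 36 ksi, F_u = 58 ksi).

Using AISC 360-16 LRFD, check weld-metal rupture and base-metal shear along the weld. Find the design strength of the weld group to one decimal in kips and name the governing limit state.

32.6 kips (weld metal governs)

Weld metal: throat = 0.707×0.25 = 0.17675 in, L = 2×2.5625 = 5.125 in. φR_n = 0.75 × 0.6 × 80 × 0.17675 × 5.125 = 32.6 kips.
Base metal shear (0.3125 in plate): yield φR_n = 1.0×0.6×36×0.3125×5.125 = 34.6 kips; rupture φR_n = 0.75×0.6×58×0.3125×5.125 = 41.8 kips; take 34.6 kips (yield).
Governing: min(32.6, 34.6) = 32.6 kips → weld metal.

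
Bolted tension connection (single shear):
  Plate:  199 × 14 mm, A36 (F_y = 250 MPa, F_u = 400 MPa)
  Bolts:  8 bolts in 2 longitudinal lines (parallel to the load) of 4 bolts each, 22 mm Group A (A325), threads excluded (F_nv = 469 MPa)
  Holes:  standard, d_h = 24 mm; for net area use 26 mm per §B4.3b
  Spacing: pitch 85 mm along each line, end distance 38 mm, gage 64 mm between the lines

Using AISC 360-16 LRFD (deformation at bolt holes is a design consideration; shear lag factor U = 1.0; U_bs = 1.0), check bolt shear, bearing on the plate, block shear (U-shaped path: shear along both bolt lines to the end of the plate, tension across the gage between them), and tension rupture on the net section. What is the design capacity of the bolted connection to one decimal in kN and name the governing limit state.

617.4 kN (net-section rupture governs)

Bolt shear: A_b = π(22)²/4 = 380.13 mm². φR_n = 0.75 × 469 × 380.13 × 8 × 1 = 1069.7 kN.
Bearing (14 mm plate, F_u = 400 MPa): end bolts L_c = 38 − 24/2 = 26, R_n = min(1.2×26×14×400, 2.4×22×14×400) = 174.72 kN/bolt; interior L_c = 85 − 24 = 61, R_n = 295.68 kN/bolt. φR_n = 0.75 × (2×174.72 + 6×295.68) = 1592.6 kN.
Block shear: shear path 2×[38+3×85] = 2×293 mm, A_gv = 8204, A_nv = 2×(293 − 3.5×26)×14 = 5656 mm²; tension across gage: (64 − 1×26)×14 = 532 mm². R_n = min(0.6×400×5656, 0.6×250×8204) + 1.0×400×532 = min(1357.4, 1230.6) + 212.8 = 1443.4 kN. φR_n = 0.75 × 1443.4 = 1082.6 kN.
Tension rupture (net): A_n = (199 − 2×26)×14 = 2058 mm² (U = 1.0, A_e = A_n). φR_n = 0.75 × 400 × 2058 = 617.4 kN.
Governing: min(1069.7, 1592.6, 1082.6, 617.4) = 617.4 kN → net-section rupture.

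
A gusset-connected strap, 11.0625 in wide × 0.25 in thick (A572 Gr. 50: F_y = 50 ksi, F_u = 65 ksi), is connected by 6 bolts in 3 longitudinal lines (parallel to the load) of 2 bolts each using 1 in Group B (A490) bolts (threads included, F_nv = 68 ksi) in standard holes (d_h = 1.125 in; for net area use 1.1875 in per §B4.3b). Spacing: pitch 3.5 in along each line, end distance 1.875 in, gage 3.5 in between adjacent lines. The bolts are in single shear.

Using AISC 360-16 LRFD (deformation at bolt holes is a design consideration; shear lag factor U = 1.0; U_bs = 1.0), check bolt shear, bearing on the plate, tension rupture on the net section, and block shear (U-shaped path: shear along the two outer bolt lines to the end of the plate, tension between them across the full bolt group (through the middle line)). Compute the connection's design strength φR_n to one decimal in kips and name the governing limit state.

Bolt shear: A_b = π(1)²/4 = 0.7854 in². φR_n = 0.75 × 68 × 0.7854 × 6 × 1 = 240.3 kips.
Bearing (0.25 in plate, F_u = 65 ksi): end bolts L_c = 1.875 − 1.125/2 = 1.3125, R_n = min(1.2×1.3125×0.25×65, 2.4×1×0.25×65) = 25.594 kips/bolt; interior L_c = 3.5 − 1.125 = 2.375, R_n = 39 kips/bolt. φR_n = 0.75 × (3×25.594 + 3×39) = 145.3 kips.
Tension rupture (net): A_n = (11.0625 − 3×1.1875)×0.25 = 1.875 in² (U = 1.0, A_e = A_n). φR_n = 0.75 × 65 × 1.875 = 91.4 kips.
Block shear: shear path 2×[1.875+1×3.5] = 2×5.375 in, A_gv = 2.6875, A_nv = 2×(5.375 − 1.5×1.1875)×0.25 = 1.7969 in²; tension across gage: (7 − 2×1.1875)×0.25 = 1.1563 in². R_n = min(0.6×65×1.7969, 0.6×50×2.6875) + 1.0×65×1.1563 = min(70.079, 80.625) + 75.16 = 145.24 kips. φR_n = 0.75 × 145.24 = 108.9 kips.
Governing: min(240.3, 145.3, 91.4, 108.9) = 91.4 kips → net-section rupture.

91.4 kips (net-section rupture governs)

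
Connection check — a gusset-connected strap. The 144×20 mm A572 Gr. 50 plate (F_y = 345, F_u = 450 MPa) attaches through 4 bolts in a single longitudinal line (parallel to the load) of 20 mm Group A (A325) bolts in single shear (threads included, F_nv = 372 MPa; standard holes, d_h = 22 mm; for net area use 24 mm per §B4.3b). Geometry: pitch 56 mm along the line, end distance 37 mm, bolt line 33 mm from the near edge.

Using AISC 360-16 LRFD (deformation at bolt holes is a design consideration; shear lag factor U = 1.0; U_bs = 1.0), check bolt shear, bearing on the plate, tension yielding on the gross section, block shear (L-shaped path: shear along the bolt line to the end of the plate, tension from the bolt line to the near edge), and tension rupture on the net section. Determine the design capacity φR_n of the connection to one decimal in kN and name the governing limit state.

Bolt shear: A_b = π(20)²/4 = 314.16 mm². φR_n = 0.75 × 372 × 314.16 × 4 × 1 = 350.6 kN.
Bearing (20 mm plate, F_u = 450 MPa): end bolts L_c = 37 − 22/2 = 26, R_n = min(1.2×26×20×450, 2.4×20×20×450) = 280.8 kN/bolt; interior L_c = 56 − 22 = 34, R_n = 367.2 kN/bolt. φR_n = 0.75 × (1×280.8 + 3×367.2) = 1036.8 kN.
Tension yield (gross): A_g = 144×20 = 2880 mm². φR_n = 0.90 × 345 × 2880 = 894.2 kN.
Block shear: shear path 1×[37+3×56] = 1×205 mm, A_gv = 4100, A_nv = 1×(205 − 3.5×24)×20 = 2420 mm²; tension to near edge: (33 − 0.5×24)×20 = 420 mm². R_n = min(0.6×450×2420, 0.6×345×4100) + 1.0×450×420 = min(653.4, 848.7) + 189 = 842.4 kN. φR_n = 0.75 × 842.4 = 631.8 kN.
Tension rupture (net): A_n = (144 − 1×24)×20 = 2400 mm² (U = 1.0, A_e = A_n). φR_n = 0.75 × 450 × 2400 = 810.0 kN.
Governing: min(350.6, 1036.8, 894.2, 631.8, 810.0) = 350.6 kN → bolt shear.

350.6 kN (bolt shear governs)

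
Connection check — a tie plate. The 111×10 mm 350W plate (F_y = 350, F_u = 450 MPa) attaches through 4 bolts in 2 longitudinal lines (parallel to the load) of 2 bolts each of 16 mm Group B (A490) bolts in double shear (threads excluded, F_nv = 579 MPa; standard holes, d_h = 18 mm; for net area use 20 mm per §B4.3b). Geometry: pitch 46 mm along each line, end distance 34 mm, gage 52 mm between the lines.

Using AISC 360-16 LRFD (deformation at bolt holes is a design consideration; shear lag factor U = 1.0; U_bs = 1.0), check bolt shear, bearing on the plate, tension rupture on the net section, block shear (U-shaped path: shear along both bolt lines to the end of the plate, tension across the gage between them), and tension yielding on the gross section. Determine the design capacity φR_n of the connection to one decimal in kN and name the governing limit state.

Bolt shear: A_b = π(16)²/4 = 201.06 mm². φR_n = 0.75 × 579 × 201.06 × 4 × 2 = 698.5 kN.
Bearing (10 mm plate, F_u = 450 MPa): end bolts L_c = 34 − 18/2 = 25, R_n = min(1.2×25×10×450, 2.4×16×10×450) = 135 kN/bolt; interior L_c = 46 − 18 = 28, R_n = 151.2 kN/bolt. φR_n = 0.75 × (2×135 + 2×151.2) = 429.3 kN.
Tension rupture (net): A_n = (111 − 2×20)×10 = 710 mm² (U = 1.0, A_e = A_n). φR_n = 0.75 × 450 × 710 = 239.6 kN.
Block shear: shear path 2×[34+1×46] = 2×80 mm, A_gv = 1600, A_nv = 2×(80 − 1.5×20)×10 = 1000 mm²; tension across gage: (52 − 1×20)×10 = 320 mm². R_n = min(0.6×450×1000, 0.6×350×1600) + 1.0×450×320 = min(270, 336) + 144 = 414 kN. φR_n = 0.75 × 414 = 310.5 kN.
Tension yield (gross): A_g = 111×10 = 1110 mm². φR_n = 0.90 × 350 × 1110 = 349.7 kN.
Governing: min(698.5, 429.3, 239.6, 310.5, 349.7) = 239.6 kN → net-section rupture.

239.6 kN (net-section rupture governs)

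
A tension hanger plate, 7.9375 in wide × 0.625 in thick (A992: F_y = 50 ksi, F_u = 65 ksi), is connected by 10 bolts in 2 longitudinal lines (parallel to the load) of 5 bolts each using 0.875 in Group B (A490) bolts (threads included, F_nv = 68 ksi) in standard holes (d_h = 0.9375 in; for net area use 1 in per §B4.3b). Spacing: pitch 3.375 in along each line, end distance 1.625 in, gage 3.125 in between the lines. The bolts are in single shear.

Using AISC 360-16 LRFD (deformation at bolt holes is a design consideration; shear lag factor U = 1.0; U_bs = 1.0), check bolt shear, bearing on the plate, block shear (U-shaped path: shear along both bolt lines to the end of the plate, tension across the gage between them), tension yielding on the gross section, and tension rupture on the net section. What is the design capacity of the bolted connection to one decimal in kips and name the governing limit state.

180.9 kips (net-section rupture governs)

Bolt shear: A_b = π(0.875)²/4 = 0.60132 in². φR_n = 0.75 × 68 × 0.60132 × 10 × 1 = 306.7 kips.
Bearing (0.625 in plate, F_u = 65 ksi): end bolts L_c = 1.625 − 0.9375/2 = 1.15625, R_n = min(1.2×1.15625×0.625×65, 2.4×0.875×0.625×65) = 56.367 kips/bolt; interior L_c = 3.375 − 0.9375 = 2.4375, R_n = 85.313 kips/bolt. φR_n = 0.75 × (2×56.367 + 8×85.313) = 596.4 kips.
Block shear: shear path 2×[1.625+4×3.375] = 2×15.125 in, A_gv = 18.906, A_nv = 2×(15.125 − 4.5×1)×0.625 = 13.281 in²; tension across gage: (3.125 − 1×1)×0.625 = 1.3281 in². R_n = min(0.6×65×13.281, 0.6×50×18.906) + 1.0×65×1.3281 = min(517.96, 567.18) + 86.327 = 604.29 kips. φR_n = 0.75 × 604.29 = 453.2 kips.
Tension yield (gross): A_g = 7.9375×0.625 = 4.9609 in². φR_n = 0.90 × 50 × 4.9609 = 223.2 kips.
Tension rupture (net): A_n = (7.9375 − 2×1)×0.625 = 3.7109 in² (U = 1.0, A_e = A_n). φR_n = 0.75 × 65 × 3.7109 = 180.9 kips.
Governing: min(306.7, 596.4, 453.2, 223.2, 180.9) = 180.9 kips → net-section rupture.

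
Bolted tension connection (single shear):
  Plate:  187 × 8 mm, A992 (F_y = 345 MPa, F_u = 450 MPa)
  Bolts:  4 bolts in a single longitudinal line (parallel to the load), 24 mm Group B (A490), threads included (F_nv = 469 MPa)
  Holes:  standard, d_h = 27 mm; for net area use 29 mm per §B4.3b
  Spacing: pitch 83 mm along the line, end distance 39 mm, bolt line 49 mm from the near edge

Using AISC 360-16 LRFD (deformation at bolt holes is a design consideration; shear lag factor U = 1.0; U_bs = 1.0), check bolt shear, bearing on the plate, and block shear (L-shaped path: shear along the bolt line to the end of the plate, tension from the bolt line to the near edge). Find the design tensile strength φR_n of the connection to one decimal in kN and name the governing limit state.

395.3 kN (block shear governs)

Bolt shear: A_b = π(24)²/4 = 452.39 mm². φR_n = 0.75 × 469 × 452.39 × 4 × 1 = 636.5 kN.
Bearing (8 mm plate, F_u = 450 MPa): end bolts L_c = 39 − 27/2 = 25.5, R_n = min(1.2×25.5×8×450, 2.4×24×8×450) = 110.16 kN/bolt; interior L_c = 83 − 27 = 56, R_n = 207.36 kN/bolt. φR_n = 0.75 × (1×110.16 + 3×207.36) = 549.2 kN.
Block shear: shear path 1×[39+3×83] = 1×288 mm, A_gv = 2304, A_nv = 1×(288 − 3.5×29)×8 = 1492 mm²; tension to near edge: (49 − 0.5×29)×8 = 276 mm². R_n = min(0.6×450×1492, 0.6×345×2304) + 1.0×450×276 = min(402.84, 476.93) + 124.2 = 527.04 kN. φR_n = 0.75 × 527.04 = 395.3 kN.
Governing: min(636.5, 549.2, 395.3) = 395.3 kN → block shear.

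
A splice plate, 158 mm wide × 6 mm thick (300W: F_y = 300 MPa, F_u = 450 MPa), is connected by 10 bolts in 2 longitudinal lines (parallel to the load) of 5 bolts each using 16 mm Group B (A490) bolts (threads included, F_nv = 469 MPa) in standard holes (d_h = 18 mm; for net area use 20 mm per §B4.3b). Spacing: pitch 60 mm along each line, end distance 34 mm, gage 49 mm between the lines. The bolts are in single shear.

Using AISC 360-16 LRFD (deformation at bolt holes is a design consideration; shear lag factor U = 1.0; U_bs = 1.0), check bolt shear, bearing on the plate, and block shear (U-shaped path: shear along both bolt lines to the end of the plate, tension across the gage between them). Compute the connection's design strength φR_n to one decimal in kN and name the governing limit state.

502.6 kN (block shear governs)

Bolt shear: A_b = π(16)²/4 = 201.06 mm². φR_n = 0.75 × 469 × 201.06 × 10 × 1 = 707.2 kN.
Bearing (6 mm plate, F_u = 450 MPa): end bolts L_c = 34 − 18/2 = 25, R_n = min(1.2×25×6×450, 2.4×16×6×450) = 81 kN/bolt; interior L_c = 60 − 18 = 42, R_n = 103.68 kN/bolt. φR_n = 0.75 × (2×81 + 8×103.68) = 743.6 kN.
Block shear: shear path 2×[34+4×60] = 2×274 mm, A_gv = 3288, A_nv = 2×(274 − 4.5×20)×6 = 2208 mm²; tension across gage: (49 − 1×20)×6 = 174 mm². R_n = min(0.6×450×2208, 0.6×300×3288) + 1.0×450×174 = min(596.16, 591.84) + 78.3 = 670.14 kN. φR_n = 0.75 × 670.14 = 502.6 kN.
Governing: min(707.2, 743.6, 502.6) = 502.6 kN → block shear.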